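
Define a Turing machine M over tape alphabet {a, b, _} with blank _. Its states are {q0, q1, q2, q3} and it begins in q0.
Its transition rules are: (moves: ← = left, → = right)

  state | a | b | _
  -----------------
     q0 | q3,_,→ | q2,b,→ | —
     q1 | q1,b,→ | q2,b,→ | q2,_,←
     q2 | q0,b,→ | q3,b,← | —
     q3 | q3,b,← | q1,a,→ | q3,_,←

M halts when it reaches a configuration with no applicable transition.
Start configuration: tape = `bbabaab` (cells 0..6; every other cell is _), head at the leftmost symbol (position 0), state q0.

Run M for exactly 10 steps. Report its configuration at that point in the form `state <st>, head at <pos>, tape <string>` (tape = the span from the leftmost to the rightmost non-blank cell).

state q2, head at 6, tape abbbb_a

q0 | [b]babaab_   read b → write b, move →, go to q2
q2 | b[b]abaab_   read b → write b, move ←, go to q3
q3 | [b]babaab_   read b → write a, move →, go to q1
q1 | a[b]abaab_   read b → write b, move →, go to q2
q2 | ab[a]baab_   read a → write b, move →, go to q0
q0 | abb[b]aab_   read b → write b, move →, go to q2
q2 | abbb[a]ab_   read a → write b, move →, go to q0
q0 | abbbb[a]b_   read a → write _, move →, go to q3
q3 | abbbb_[b]_   read b → write a, move →, go to q1
q1 | abbbb_a[_]   read _ → write _, move ←, go to q2
q2 | abbbb_[a]_
After 10 steps: state q2, head at 6, tape abbbb_a.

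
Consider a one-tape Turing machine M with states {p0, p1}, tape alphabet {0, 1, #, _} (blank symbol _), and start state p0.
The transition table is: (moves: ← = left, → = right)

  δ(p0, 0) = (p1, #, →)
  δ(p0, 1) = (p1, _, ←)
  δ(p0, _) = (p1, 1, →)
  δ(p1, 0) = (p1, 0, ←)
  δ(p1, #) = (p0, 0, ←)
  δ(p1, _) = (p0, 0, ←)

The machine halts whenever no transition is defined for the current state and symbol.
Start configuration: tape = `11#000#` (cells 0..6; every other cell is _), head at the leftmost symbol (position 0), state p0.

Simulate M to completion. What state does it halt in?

p1

p0 | __[1]1#000#   read 1 → write _, move ←, go to p1
p1 | _[_]_1#000#   read _ → write 0, move ←, go to p0
p0 | [_]0_1#000#   read _ → write 1, move →, go to p1
p1 | 1[0]_1#000#   read 0 → write 0, move ←, go to p1
p1 | [1]0_1#000#
No transition is defined for (p1, 1); M halts in state p1.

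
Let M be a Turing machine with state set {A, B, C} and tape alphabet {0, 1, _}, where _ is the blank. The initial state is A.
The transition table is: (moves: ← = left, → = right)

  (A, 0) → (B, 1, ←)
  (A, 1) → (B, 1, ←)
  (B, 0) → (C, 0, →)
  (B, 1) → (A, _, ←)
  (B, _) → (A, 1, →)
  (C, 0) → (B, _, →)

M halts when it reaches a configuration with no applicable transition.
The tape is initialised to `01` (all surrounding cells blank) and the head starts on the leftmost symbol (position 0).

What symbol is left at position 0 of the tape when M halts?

A | __[0]1   read 0 → write 1, move ←, go to B
B | _[_]11   read _ → write 1, move →, go to A
A | _1[1]1   read 1 → write 1, move ←, go to B
B | _[1]11   read 1 → write _, move ←, go to A
A | [_]_11
Cell 0 holds 1 when M halts.

1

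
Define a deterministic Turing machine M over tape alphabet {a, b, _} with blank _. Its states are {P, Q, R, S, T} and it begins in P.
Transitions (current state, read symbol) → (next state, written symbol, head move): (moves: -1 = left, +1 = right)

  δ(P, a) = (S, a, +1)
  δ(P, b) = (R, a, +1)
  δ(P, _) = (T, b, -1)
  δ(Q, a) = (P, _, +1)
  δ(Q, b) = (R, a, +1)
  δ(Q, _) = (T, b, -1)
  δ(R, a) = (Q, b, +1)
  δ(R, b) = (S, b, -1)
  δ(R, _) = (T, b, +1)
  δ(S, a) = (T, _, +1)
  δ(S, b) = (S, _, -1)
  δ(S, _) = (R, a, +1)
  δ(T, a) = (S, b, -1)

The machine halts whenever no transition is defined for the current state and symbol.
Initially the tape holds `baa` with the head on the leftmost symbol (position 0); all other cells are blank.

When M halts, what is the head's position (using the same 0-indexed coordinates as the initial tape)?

2

state=P head=0 tape=[b]aa_   (P,b)→(R,a,+1)
state=R head=1 tape=a[a]a_   (R,a)→(Q,b,+1)
state=Q head=2 tape=ab[a]_   (Q,a)→(P,_,+1)
state=P head=3 tape=ab_[_]   (P,_)→(T,b,-1)
state=T head=2 tape=ab[_]b
At halt the head is at cell 2.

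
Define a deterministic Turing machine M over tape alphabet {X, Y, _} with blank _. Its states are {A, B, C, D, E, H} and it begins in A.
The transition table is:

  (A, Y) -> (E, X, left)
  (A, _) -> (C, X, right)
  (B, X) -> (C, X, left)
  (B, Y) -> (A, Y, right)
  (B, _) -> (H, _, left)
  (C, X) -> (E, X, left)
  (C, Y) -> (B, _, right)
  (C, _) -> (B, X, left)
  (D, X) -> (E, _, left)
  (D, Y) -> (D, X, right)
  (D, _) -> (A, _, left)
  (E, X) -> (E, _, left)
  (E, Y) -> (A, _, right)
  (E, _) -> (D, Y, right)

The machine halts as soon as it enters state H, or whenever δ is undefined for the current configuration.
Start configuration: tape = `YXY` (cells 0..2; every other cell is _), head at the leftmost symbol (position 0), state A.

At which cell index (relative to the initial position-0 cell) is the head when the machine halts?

-4

A | ____[Y]XY   read Y → write X, move left, go to E
E | ___[_]XXY   read _ → write Y, move right, go to D
D | ___Y[X]XY   read X → write _, move left, go to E
E | ___[Y]_XY   read Y → write _, move right, go to A
A | ____[_]XY   read _ → write X, move right, go to C
C | ____X[X]Y   read X → write X, move left, go to E
E | ____[X]XY   read X → write _, move left, go to E
E | ___[_]_XY   read _ → write Y, move right, go to D
D | ___Y[_]XY   read _ → write _, move left, go to A
A | ___[Y]_XY   read Y → write X, move left, go to E
E | __[_]X_XY   read _ → write Y, move right, go to D
D | __Y[X]_XY   read X → write _, move left, go to E
E | __[Y]__XY   read Y → write _, move right, go to A
A | ___[_]_XY   read _ → write X, move right, go to C
C | ___X[_]XY   read _ → write X, move left, go to B
B | ___[X]XXY   read X → write X, move left, go to C
C | __[_]XXXY   read _ → write X, move left, go to B
B | _[_]XXXXY   read _ → write _, move left, go to H
H | [_]_XXXXY
At halt the head is at cell -4.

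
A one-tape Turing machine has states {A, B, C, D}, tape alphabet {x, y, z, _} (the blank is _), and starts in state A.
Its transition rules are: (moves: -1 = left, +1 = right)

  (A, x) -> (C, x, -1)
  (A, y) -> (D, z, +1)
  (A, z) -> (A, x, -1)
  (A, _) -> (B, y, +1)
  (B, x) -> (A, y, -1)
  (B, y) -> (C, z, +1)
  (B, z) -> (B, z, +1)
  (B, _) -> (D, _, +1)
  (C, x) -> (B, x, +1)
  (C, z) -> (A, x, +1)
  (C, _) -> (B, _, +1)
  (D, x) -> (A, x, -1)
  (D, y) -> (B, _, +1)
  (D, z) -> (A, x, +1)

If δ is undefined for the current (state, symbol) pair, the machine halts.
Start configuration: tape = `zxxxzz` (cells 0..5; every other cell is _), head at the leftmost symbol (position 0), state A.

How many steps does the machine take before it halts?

state=A head=0 tape=_[z]xxxzz   (A,z)→(A,x,-1)
state=A head=-1 tape=[_]xxxxzz   (A,_)→(B,y,+1)
state=B head=0 tape=y[x]xxxzz   (B,x)→(A,y,-1)
state=A head=-1 tape=[y]yxxxzz   (A,y)→(D,z,+1)
state=D head=0 tape=z[y]xxxzz   (D,y)→(B,_,+1)
state=B head=1 tape=z_[x]xxzz   (B,x)→(A,y,-1)
state=A head=0 tape=z[_]yxxzz   (A,_)→(B,y,+1)
state=B head=1 tape=zy[y]xxzz   (B,y)→(C,z,+1)
state=C head=2 tape=zyz[x]xzz   (C,x)→(B,x,+1)
state=B head=3 tape=zyzx[x]zz   (B,x)→(A,y,-1)
state=A head=2 tape=zyz[x]yzz   (A,x)→(C,x,-1)
state=C head=1 tape=zy[z]xyzz   (C,z)→(A,x,+1)
state=A head=2 tape=zyx[x]yzz   (A,x)→(C,x,-1)
state=C head=1 tape=zy[x]xyzz   (C,x)→(B,x,+1)
state=B head=2 tape=zyx[x]yzz   (B,x)→(A,y,-1)
state=A head=1 tape=zy[x]yyzz   (A,x)→(C,x,-1)
state=C head=0 tape=z[y]xyyzz
M halts after 16 transitions.

16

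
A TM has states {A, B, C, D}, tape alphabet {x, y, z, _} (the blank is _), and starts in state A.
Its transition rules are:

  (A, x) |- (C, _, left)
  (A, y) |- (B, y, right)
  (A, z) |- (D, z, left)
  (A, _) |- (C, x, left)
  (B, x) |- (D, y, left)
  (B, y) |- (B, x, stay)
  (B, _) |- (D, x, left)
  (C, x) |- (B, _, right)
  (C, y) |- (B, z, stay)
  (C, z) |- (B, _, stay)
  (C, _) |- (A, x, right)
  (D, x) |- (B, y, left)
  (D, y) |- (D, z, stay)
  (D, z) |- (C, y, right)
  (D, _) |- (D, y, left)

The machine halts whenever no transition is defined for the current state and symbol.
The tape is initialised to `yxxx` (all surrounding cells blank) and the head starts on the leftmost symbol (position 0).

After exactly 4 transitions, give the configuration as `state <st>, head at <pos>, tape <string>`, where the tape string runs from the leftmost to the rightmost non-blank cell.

A | [y]xxx   read y → write y, move right, go to B
B | y[x]xx   read x → write y, move left, go to D
D | [y]yxx   read y → write z, move stay, go to D
D | [z]yxx   read z → write y, move right, go to C
C | y[y]xx
After 4 steps: state C, head at 1, tape yyxx.

state C, head at 1, tape yyxx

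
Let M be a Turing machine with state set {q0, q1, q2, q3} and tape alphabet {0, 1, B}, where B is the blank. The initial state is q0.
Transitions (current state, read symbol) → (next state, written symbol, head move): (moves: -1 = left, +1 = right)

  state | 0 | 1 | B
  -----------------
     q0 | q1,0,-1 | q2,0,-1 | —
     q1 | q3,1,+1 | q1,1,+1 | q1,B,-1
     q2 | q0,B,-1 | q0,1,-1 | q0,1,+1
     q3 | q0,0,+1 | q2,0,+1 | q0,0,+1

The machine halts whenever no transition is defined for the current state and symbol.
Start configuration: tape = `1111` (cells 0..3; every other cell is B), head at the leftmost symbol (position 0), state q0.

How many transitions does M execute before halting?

q0 | B[1]111BB   read 1 → write 0, move -1, go to q2
q2 | [B]0111BB   read B → write 1, move +1, go to q0
q0 | 1[0]111BB   read 0 → write 0, move -1, go to q1
q1 | [1]0111BB   read 1 → write 1, move +1, go to q1
q1 | 1[0]111BB   read 0 → write 1, move +1, go to q3
q3 | 11[1]11BB   read 1 → write 0, move +1, go to q2
q2 | 110[1]1BB   read 1 → write 1, move -1, go to q0
q0 | 11[0]11BB   read 0 → write 0, move -1, go to q1
q1 | 1[1]011BB   read 1 → write 1, move +1, go to q1
q1 | 11[0]11BB   read 0 → write 1, move +1, go to q3
q3 | 111[1]1BB   read 1 → write 0, move +1, go to q2
q2 | 1110[1]BB   read 1 → write 1, move -1, go to q0
q0 | 111[0]1BB   read 0 → write 0, move -1, go to q1
q1 | 11[1]01BB   read 1 → write 1, move +1, go to q1
q1 | 111[0]1BB   read 0 → write 1, move +1, go to q3
q3 | 1111[1]BB   read 1 → write 0, move +1, go to q2
q2 | 11110[B]B   read B → write 1, move +1, go to q0
q0 | 111101[B]
M halts after 17 transitions.

17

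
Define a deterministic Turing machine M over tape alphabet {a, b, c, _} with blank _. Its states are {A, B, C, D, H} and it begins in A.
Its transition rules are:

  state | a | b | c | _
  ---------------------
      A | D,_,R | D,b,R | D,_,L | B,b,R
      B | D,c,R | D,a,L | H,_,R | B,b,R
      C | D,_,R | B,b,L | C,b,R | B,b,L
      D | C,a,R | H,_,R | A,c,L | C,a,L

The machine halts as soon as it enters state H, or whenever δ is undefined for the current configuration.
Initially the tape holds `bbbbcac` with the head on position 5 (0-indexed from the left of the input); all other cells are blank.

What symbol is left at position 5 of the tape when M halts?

b

A | bbbbc[a]c_   read a → write _, move R, go to D
D | bbbbc_[c]_   read c → write c, move L, go to A
A | bbbbc[_]c_   read _ → write b, move R, go to B
B | bbbbcb[c]_   read c → write _, move R, go to H
H | bbbbcb_[_]
Cell 5 holds b when M halts.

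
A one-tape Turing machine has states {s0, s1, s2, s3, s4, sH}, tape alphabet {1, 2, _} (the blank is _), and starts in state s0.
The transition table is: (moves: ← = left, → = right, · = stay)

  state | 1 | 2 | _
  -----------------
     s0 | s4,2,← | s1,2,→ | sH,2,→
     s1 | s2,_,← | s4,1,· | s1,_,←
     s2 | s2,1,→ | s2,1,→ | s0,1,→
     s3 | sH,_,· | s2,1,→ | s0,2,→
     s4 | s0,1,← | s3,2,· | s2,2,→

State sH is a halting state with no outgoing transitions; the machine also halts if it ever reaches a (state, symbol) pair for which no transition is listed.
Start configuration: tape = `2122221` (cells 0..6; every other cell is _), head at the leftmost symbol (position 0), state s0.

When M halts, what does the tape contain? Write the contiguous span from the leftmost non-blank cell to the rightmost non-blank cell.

s0 | _[2]122221___   read 2 → write 2, move →, go to s1
s1 | _2[1]22221___   read 1 → write _, move ←, go to s2
s2 | _[2]_22221___   read 2 → write 1, move →, go to s2
s2 | _1[_]22221___   read _ → write 1, move →, go to s0
s0 | _11[2]2221___   read 2 → write 2, move →, go to s1
s1 | _112[2]221___   read 2 → write 1, move ·, go to s4
s4 | _112[1]221___   read 1 → write 1, move ←, go to s0
s0 | _11[2]1221___   read 2 → write 2, move →, go to s1
s1 | _112[1]221___   read 1 → write _, move ←, go to s2
s2 | _11[2]_221___   read 2 → write 1, move →, go to s2
s2 | _111[_]221___   read _ → write 1, move →, go to s0
s0 | _1111[2]21___   read 2 → write 2, move →, go to s1
s1 | _11112[2]1___   read 2 → write 1, move ·, go to s4
s4 | _11112[1]1___   read 1 → write 1, move ←, go to s0
s0 | _1111[2]11___   read 2 → write 2, move →, go to s1
s1 | _11112[1]1___   read 1 → write _, move ←, go to s2
s2 | _1111[2]_1___   read 2 → write 1, move →, go to s2
s2 | _11111[_]1___   read _ → write 1, move →, go to s0
s0 | _111111[1]___   read 1 → write 2, move ←, go to s4
s4 | _11111[1]2___   read 1 → write 1, move ←, go to s0
s0 | _1111[1]12___   read 1 → write 2, move ←, go to s4
s4 | _111[1]212___   read 1 → write 1, move ←, go to s0
s0 | _11[1]1212___   read 1 → write 2, move ←, go to s4
s4 | _1[1]21212___   read 1 → write 1, move ←, go to s0
s0 | _[1]121212___   read 1 → write 2, move ←, go to s4
s4 | [_]2121212___   read _ → write 2, move →, go to s2
s2 | 2[2]121212___   read 2 → write 1, move →, go to s2
s2 | 21[1]21212___   read 1 → write 1, move →, go to s2
s2 | 211[2]1212___   read 2 → write 1, move →, go to s2
s2 | 2111[1]212___   read 1 → write 1, move →, go to s2
s2 | 21111[2]12___   read 2 → write 1, move →, go to s2
s2 | 211111[1]2___   read 1 → write 1, move →, go to s2
s2 | 2111111[2]___   read 2 → write 1, move →, go to s2
s2 | 21111111[_]__   read _ → write 1, move →, go to s0
s0 | 211111111[_]_   read _ → write 2, move →, go to sH
sH | 2111111112[_]
The non-blank tape span at halt is 2111111112.

2111111112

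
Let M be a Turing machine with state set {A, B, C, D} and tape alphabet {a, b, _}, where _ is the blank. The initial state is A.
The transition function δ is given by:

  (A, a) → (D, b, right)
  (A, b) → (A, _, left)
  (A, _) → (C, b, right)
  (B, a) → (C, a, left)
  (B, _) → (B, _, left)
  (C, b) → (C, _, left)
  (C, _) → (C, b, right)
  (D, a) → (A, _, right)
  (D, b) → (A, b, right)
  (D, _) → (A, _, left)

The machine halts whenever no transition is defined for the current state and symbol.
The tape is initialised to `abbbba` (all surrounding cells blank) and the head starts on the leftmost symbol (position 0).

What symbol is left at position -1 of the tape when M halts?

b

state=A head=0 tape=___[a]bbbba   (A,a)→(D,b,right)
state=D head=1 tape=___b[b]bbba   (D,b)→(A,b,right)
state=A head=2 tape=___bb[b]bba   (A,b)→(A,_,left)
state=A head=1 tape=___b[b]_bba   (A,b)→(A,_,left)
state=A head=0 tape=___[b]__bba   (A,b)→(A,_,left)
state=A head=-1 tape=__[_]___bba   (A,_)→(C,b,right)
state=C head=0 tape=__b[_]__bba   (C,_)→(C,b,right)
state=C head=1 tape=__bb[_]_bba   (C,_)→(C,b,right)
state=C head=2 tape=__bbb[_]bba   (C,_)→(C,b,right)
state=C head=3 tape=__bbbb[b]ba   (C,b)→(C,_,left)
state=C head=2 tape=__bbb[b]_ba   (C,b)→(C,_,left)
state=C head=1 tape=__bb[b]__ba   (C,b)→(C,_,left)
state=C head=0 tape=__b[b]___ba   (C,b)→(C,_,left)
state=C head=-1 tape=__[b]____ba   (C,b)→(C,_,left)
state=C head=-2 tape=_[_]_____ba   (C,_)→(C,b,right)
state=C head=-1 tape=_b[_]____ba   (C,_)→(C,b,right)
state=C head=0 tape=_bb[_]___ba   (C,_)→(C,b,right)
state=C head=1 tape=_bbb[_]__ba   (C,_)→(C,b,right)
state=C head=2 tape=_bbbb[_]_ba   (C,_)→(C,b,right)
state=C head=3 tape=_bbbbb[_]ba   (C,_)→(C,b,right)
state=C head=4 tape=_bbbbbb[b]a   (C,b)→(C,_,left)
state=C head=3 tape=_bbbbb[b]_a   (C,b)→(C,_,left)
state=C head=2 tape=_bbbb[b]__a   (C,b)→(C,_,left)
state=C head=1 tape=_bbb[b]___a   (C,b)→(C,_,left)
state=C head=0 tape=_bb[b]____a   (C,b)→(C,_,left)
state=C head=-1 tape=_b[b]_____a   (C,b)→(C,_,left)
state=C head=-2 tape=_[b]______a   (C,b)→(C,_,left)
state=C head=-3 tape=[_]_______a   (C,_)→(C,b,right)
state=C head=-2 tape=b[_]______a   (C,_)→(C,b,right)
state=C head=-1 tape=bb[_]_____a   (C,_)→(C,b,right)
state=C head=0 tape=bbb[_]____a   (C,_)→(C,b,right)
state=C head=1 tape=bbbb[_]___a   (C,_)→(C,b,right)
state=C head=2 tape=bbbbb[_]__a   (C,_)→(C,b,right)
state=C head=3 tape=bbbbbb[_]_a   (C,_)→(C,b,right)
state=C head=4 tape=bbbbbbb[_]a   (C,_)→(C,b,right)
state=C head=5 tape=bbbbbbbb[a]
Cell -1 holds b when M halts.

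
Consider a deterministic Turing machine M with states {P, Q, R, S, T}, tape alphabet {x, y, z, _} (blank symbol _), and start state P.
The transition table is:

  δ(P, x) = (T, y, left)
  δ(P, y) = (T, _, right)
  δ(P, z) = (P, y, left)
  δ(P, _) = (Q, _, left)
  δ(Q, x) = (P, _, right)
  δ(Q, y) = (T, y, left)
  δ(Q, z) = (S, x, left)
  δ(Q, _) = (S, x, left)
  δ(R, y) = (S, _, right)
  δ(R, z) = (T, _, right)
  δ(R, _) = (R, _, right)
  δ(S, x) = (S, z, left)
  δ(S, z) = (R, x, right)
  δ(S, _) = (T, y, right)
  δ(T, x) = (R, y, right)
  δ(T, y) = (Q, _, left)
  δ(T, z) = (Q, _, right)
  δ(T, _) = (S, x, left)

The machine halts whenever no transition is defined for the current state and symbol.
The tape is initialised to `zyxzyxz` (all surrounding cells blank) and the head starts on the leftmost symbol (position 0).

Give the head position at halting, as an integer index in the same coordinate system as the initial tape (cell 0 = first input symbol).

1

P | ___[z]yxzyxz   read z → write y, move left, go to P
P | __[_]yyxzyxz   read _ → write _, move left, go to Q
Q | _[_]_yyxzyxz   read _ → write x, move left, go to S
S | [_]x_yyxzyxz   read _ → write y, move right, go to T
T | y[x]_yyxzyxz   read x → write y, move right, go to R
R | yy[_]yyxzyxz   read _ → write _, move right, go to R
R | yy_[y]yxzyxz   read y → write _, move right, go to S
S | yy__[y]xzyxz
At halt the head is at cell 1.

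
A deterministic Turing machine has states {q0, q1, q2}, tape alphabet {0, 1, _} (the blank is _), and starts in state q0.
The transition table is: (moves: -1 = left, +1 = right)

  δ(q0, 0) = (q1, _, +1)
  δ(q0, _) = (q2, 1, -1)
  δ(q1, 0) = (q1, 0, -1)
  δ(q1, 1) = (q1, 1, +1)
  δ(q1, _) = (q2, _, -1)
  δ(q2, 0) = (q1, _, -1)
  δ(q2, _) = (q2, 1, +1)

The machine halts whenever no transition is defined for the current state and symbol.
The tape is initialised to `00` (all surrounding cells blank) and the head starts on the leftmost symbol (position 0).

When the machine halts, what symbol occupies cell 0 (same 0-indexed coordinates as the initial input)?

state=q0 head=0 tape=_[0]0   (q0,0)→(q1,_,+1)
state=q1 head=1 tape=__[0]   (q1,0)→(q1,0,-1)
state=q1 head=0 tape=_[_]0   (q1,_)→(q2,_,-1)
state=q2 head=-1 tape=[_]_0   (q2,_)→(q2,1,+1)
state=q2 head=0 tape=1[_]0   (q2,_)→(q2,1,+1)
state=q2 head=1 tape=11[0]   (q2,0)→(q1,_,-1)
state=q1 head=0 tape=1[1]_   (q1,1)→(q1,1,+1)
state=q1 head=1 tape=11[_]   (q1,_)→(q2,_,-1)
state=q2 head=0 tape=1[1]_
Cell 0 holds 1 when M halts.

1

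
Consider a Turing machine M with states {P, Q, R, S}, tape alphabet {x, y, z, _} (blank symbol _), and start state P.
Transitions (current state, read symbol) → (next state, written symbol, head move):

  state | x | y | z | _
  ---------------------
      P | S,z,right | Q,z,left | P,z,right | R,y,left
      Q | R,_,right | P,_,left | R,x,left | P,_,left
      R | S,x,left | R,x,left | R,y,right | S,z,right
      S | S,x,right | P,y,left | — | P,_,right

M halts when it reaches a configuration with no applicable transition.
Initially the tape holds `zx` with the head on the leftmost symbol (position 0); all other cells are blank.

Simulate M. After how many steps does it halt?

17

P | _[z]x__   read z → write z, move right, go to P
P | _z[x]__   read x → write z, move right, go to S
S | _zz[_]_   read _ → write _, move right, go to P
P | _zz_[_]   read _ → write y, move left, go to R
R | _zz[_]y   read _ → write z, move right, go to S
S | _zzz[y]   read y → write y, move left, go to P
P | _zz[z]y   read z → write z, move right, go to P
P | _zzz[y]   read y → write z, move left, go to Q
Q | _zz[z]z   read z → write x, move left, go to R
R | _z[z]xz   read z → write y, move right, go to R
R | _zy[x]z   read x → write x, move left, go to S
S | _z[y]xz   read y → write y, move left, go to P
P | _[z]yxz   read z → write z, move right, go to P
P | _z[y]xz   read y → write z, move left, go to Q
Q | _[z]zxz   read z → write x, move left, go to R
R | [_]xzxz   read _ → write z, move right, go to S
S | z[x]zxz   read x → write x, move right, go to S
S | zx[z]xz
M halts after 17 transitions.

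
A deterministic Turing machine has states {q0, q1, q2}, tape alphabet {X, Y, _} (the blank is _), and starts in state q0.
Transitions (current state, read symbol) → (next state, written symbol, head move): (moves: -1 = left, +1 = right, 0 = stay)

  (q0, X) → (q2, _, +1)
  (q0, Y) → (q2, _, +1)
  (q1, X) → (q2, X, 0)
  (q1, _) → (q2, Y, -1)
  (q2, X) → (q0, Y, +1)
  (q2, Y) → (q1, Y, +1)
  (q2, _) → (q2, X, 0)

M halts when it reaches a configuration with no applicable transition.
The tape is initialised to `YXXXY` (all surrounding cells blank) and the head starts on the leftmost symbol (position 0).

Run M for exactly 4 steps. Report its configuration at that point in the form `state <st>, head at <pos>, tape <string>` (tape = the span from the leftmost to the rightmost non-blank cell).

q0 | [Y]XXXY   read Y → write _, move +1, go to q2
q2 | _[X]XXY   read X → write Y, move +1, go to q0
q0 | _Y[X]XY   read X → write _, move +1, go to q2
q2 | _Y_[X]Y   read X → write Y, move +1, go to q0
q0 | _Y_Y[Y]
After 4 steps: state q0, head at 4, tape Y_YY.

state q0, head at 4, tape Y_YY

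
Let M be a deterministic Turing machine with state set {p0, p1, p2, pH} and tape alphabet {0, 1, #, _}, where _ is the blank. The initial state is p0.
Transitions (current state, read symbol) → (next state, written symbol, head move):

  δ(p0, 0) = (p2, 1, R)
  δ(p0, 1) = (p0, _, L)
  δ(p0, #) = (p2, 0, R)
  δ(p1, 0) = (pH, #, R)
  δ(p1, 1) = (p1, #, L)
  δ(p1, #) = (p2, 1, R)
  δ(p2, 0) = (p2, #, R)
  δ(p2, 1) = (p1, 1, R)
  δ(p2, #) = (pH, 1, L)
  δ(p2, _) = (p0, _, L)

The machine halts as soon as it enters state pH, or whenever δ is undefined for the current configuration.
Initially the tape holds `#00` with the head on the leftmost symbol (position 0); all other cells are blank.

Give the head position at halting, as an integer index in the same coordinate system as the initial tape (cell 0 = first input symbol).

p0 | _[#]00_   read # → write 0, move R, go to p2
p2 | _0[0]0_   read 0 → write #, move R, go to p2
p2 | _0#[0]_   read 0 → write #, move R, go to p2
p2 | _0##[_]   read _ → write _, move L, go to p0
p0 | _0#[#]_   read # → write 0, move R, go to p2
p2 | _0#0[_]   read _ → write _, move L, go to p0
p0 | _0#[0]_   read 0 → write 1, move R, go to p2
p2 | _0#1[_]   read _ → write _, move L, go to p0
p0 | _0#[1]_   read 1 → write _, move L, go to p0
p0 | _0[#]__   read # → write 0, move R, go to p2
p2 | _00[_]_   read _ → write _, move L, go to p0
p0 | _0[0]__   read 0 → write 1, move R, go to p2
p2 | _01[_]_   read _ → write _, move L, go to p0
p0 | _0[1]__   read 1 → write _, move L, go to p0
p0 | _[0]___   read 0 → write 1, move R, go to p2
p2 | _1[_]__   read _ → write _, move L, go to p0
p0 | _[1]___   read 1 → write _, move L, go to p0
p0 | [_]____
At halt the head is at cell -1.

-1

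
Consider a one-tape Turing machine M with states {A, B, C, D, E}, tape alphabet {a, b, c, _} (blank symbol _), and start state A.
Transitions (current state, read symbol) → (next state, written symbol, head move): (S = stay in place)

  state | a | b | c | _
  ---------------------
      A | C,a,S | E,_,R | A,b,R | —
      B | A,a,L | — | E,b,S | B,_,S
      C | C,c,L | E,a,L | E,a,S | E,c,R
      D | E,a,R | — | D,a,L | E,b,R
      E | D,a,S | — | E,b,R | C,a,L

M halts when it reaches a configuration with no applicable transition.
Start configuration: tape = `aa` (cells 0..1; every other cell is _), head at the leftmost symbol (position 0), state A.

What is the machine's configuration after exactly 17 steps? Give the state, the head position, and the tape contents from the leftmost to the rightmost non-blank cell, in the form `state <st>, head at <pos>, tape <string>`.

state C, head at 1, tape babca

state=A head=0 tape=_[a]a__   (A,a)→(C,a,S)
state=C head=0 tape=_[a]a__   (C,a)→(C,c,L)
state=C head=-1 tape=[_]ca__   (C,_)→(E,c,R)
state=E head=0 tape=c[c]a__   (E,c)→(E,b,R)
state=E head=1 tape=cb[a]__   (E,a)→(D,a,S)
state=D head=1 tape=cb[a]__   (D,a)→(E,a,R)
state=E head=2 tape=cba[_]_   (E,_)→(C,a,L)
state=C head=1 tape=cb[a]a_   (C,a)→(C,c,L)
state=C head=0 tape=c[b]ca_   (C,b)→(E,a,L)
state=E head=-1 tape=[c]aca_   (E,c)→(E,b,R)
state=E head=0 tape=b[a]ca_   (E,a)→(D,a,S)
state=D head=0 tape=b[a]ca_   (D,a)→(E,a,R)
state=E head=1 tape=ba[c]a_   (E,c)→(E,b,R)
state=E head=2 tape=bab[a]_   (E,a)→(D,a,S)
state=D head=2 tape=bab[a]_   (D,a)→(E,a,R)
state=E head=3 tape=baba[_]   (E,_)→(C,a,L)
state=C head=2 tape=bab[a]a   (C,a)→(C,c,L)
state=C head=1 tape=ba[b]ca
After 17 steps: state C, head at 1, tape babca.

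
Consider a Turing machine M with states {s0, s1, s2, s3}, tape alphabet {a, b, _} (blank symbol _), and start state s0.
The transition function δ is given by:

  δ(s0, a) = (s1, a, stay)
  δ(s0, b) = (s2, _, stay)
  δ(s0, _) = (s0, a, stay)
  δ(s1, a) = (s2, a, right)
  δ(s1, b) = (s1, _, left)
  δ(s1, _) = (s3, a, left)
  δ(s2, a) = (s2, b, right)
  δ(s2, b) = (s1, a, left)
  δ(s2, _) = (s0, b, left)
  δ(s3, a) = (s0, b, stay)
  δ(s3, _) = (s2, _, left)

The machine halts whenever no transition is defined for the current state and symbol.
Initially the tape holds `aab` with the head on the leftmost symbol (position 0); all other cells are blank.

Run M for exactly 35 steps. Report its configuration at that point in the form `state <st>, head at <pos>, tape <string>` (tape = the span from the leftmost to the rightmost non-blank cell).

state=s0 head=0 tape=[a]ab_   (s0,a)→(s1,a,stay)
state=s1 head=0 tape=[a]ab_   (s1,a)→(s2,a,right)
state=s2 head=1 tape=a[a]b_   (s2,a)→(s2,b,right)
state=s2 head=2 tape=ab[b]_   (s2,b)→(s1,a,left)
state=s1 head=1 tape=a[b]a_   (s1,b)→(s1,_,left)
state=s1 head=0 tape=[a]_a_   (s1,a)→(s2,a,right)
state=s2 head=1 tape=a[_]a_   (s2,_)→(s0,b,left)
state=s0 head=0 tape=[a]ba_   (s0,a)→(s1,a,stay)
state=s1 head=0 tape=[a]ba_   (s1,a)→(s2,a,right)
state=s2 head=1 tape=a[b]a_   (s2,b)→(s1,a,left)
state=s1 head=0 tape=[a]aa_   (s1,a)→(s2,a,right)
state=s2 head=1 tape=a[a]a_   (s2,a)→(s2,b,right)
state=s2 head=2 tape=ab[a]_   (s2,a)→(s2,b,right)
state=s2 head=3 tape=abb[_]   (s2,_)→(s0,b,left)
state=s0 head=2 tape=ab[b]b   (s0,b)→(s2,_,stay)
state=s2 head=2 tape=ab[_]b   (s2,_)→(s0,b,left)
state=s0 head=1 tape=a[b]bb   (s0,b)→(s2,_,stay)
state=s2 head=1 tape=a[_]bb   (s2,_)→(s0,b,left)
state=s0 head=0 tape=[a]bbb   (s0,a)→(s1,a,stay)
state=s1 head=0 tape=[a]bbb   (s1,a)→(s2,a,right)
state=s2 head=1 tape=a[b]bb   (s2,b)→(s1,a,left)
state=s1 head=0 tape=[a]abb   (s1,a)→(s2,a,right)
state=s2 head=1 tape=a[a]bb   (s2,a)→(s2,b,right)
state=s2 head=2 tape=ab[b]b   (s2,b)→(s1,a,left)
state=s1 head=1 tape=a[b]ab   (s1,b)→(s1,_,left)
state=s1 head=0 tape=[a]_ab   (s1,a)→(s2,a,right)
state=s2 head=1 tape=a[_]ab   (s2,_)→(s0,b,left)
state=s0 head=0 tape=[a]bab   (s0,a)→(s1,a,stay)
state=s1 head=0 tape=[a]bab   (s1,a)→(s2,a,right)
state=s2 head=1 tape=a[b]ab   (s2,b)→(s1,a,left)
state=s1 head=0 tape=[a]aab   (s1,a)→(s2,a,right)
state=s2 head=1 tape=a[a]ab   (s2,a)→(s2,b,right)
state=s2 head=2 tape=ab[a]b   (s2,a)→(s2,b,right)
state=s2 head=3 tape=abb[b]   (s2,b)→(s1,a,left)
state=s1 head=2 tape=ab[b]a   (s1,b)→(s1,_,left)
state=s1 head=1 tape=a[b]_a
After 35 steps: state s1, head at 1, tape ab_a.

state s1, head at 1, tape ab_a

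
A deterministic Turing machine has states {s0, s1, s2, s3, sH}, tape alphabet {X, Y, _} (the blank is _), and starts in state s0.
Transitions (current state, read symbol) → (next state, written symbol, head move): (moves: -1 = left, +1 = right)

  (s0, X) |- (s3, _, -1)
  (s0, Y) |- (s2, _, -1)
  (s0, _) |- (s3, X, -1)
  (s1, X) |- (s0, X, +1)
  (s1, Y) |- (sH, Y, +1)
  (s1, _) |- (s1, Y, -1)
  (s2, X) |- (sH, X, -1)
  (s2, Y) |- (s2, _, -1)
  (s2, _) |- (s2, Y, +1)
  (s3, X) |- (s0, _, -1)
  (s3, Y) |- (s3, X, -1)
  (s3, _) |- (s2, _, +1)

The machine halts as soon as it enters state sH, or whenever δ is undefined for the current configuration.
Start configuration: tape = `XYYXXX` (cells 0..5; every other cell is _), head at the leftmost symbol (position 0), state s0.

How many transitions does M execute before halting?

18

s0 | __[X]YYXXX   read X → write _, move -1, go to s3
s3 | _[_]_YYXXX   read _ → write _, move +1, go to s2
s2 | __[_]YYXXX   read _ → write Y, move +1, go to s2
s2 | __Y[Y]YXXX   read Y → write _, move -1, go to s2
s2 | __[Y]_YXXX   read Y → write _, move -1, go to s2
s2 | _[_]__YXXX   read _ → write Y, move +1, go to s2
s2 | _Y[_]_YXXX   read _ → write Y, move +1, go to s2
s2 | _YY[_]YXXX   read _ → write Y, move +1, go to s2
s2 | _YYY[Y]XXX   read Y → write _, move -1, go to s2
s2 | _YY[Y]_XXX   read Y → write _, move -1, go to s2
s2 | _Y[Y]__XXX   read Y → write _, move -1, go to s2
s2 | _[Y]___XXX   read Y → write _, move -1, go to s2
s2 | [_]____XXX   read _ → write Y, move +1, go to s2
s2 | Y[_]___XXX   read _ → write Y, move +1, go to s2
s2 | YY[_]__XXX   read _ → write Y, move +1, go to s2
s2 | YYY[_]_XXX   read _ → write Y, move +1, go to s2
s2 | YYYY[_]XXX   read _ → write Y, move +1, go to s2
s2 | YYYYY[X]XX   read X → write X, move -1, go to sH
sH | YYYY[Y]XXX
M halts after 18 transitions.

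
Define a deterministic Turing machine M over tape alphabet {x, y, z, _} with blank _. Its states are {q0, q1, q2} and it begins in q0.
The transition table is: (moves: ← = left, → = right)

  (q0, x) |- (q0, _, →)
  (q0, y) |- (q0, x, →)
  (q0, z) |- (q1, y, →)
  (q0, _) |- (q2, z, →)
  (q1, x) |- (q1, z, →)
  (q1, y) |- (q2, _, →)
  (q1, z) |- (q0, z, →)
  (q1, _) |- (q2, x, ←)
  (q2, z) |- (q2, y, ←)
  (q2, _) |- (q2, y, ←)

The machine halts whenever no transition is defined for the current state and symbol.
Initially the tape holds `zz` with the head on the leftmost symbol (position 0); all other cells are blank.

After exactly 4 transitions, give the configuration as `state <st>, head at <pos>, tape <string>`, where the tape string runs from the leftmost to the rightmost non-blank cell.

state=q0 head=0 tape=[z]z__   (q0,z)→(q1,y,→)
state=q1 head=1 tape=y[z]__   (q1,z)→(q0,z,→)
state=q0 head=2 tape=yz[_]_   (q0,_)→(q2,z,→)
state=q2 head=3 tape=yzz[_]   (q2,_)→(q2,y,←)
state=q2 head=2 tape=yz[z]y
After 4 steps: state q2, head at 2, tape yzzy.

state q2, head at 2, tape yzzy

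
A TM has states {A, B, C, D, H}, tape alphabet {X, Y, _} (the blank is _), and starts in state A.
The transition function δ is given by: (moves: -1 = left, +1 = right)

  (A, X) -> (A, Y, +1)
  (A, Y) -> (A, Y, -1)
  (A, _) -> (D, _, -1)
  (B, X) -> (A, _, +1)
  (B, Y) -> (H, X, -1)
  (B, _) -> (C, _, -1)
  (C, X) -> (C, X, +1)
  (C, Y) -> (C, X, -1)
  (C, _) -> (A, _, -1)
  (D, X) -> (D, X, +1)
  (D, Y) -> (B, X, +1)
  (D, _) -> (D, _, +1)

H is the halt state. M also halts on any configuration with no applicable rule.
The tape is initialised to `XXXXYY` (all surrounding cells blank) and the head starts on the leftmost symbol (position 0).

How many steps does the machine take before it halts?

14

state=A head=0 tape=__[X]XXXYY   (A,X)→(A,Y,+1)
state=A head=1 tape=__Y[X]XXYY   (A,X)→(A,Y,+1)
state=A head=2 tape=__YY[X]XYY   (A,X)→(A,Y,+1)
state=A head=3 tape=__YYY[X]YY   (A,X)→(A,Y,+1)
state=A head=4 tape=__YYYY[Y]Y   (A,Y)→(A,Y,-1)
state=A head=3 tape=__YYY[Y]YY   (A,Y)→(A,Y,-1)
state=A head=2 tape=__YY[Y]YYY   (A,Y)→(A,Y,-1)
state=A head=1 tape=__Y[Y]YYYY   (A,Y)→(A,Y,-1)
state=A head=0 tape=__[Y]YYYYY   (A,Y)→(A,Y,-1)
state=A head=-1 tape=_[_]YYYYYY   (A,_)→(D,_,-1)
state=D head=-2 tape=[_]_YYYYYY   (D,_)→(D,_,+1)
state=D head=-1 tape=_[_]YYYYYY   (D,_)→(D,_,+1)
state=D head=0 tape=__[Y]YYYYY   (D,Y)→(B,X,+1)
state=B head=1 tape=__X[Y]YYYY   (B,Y)→(H,X,-1)
state=H head=0 tape=__[X]XYYYY
M halts after 14 transitions.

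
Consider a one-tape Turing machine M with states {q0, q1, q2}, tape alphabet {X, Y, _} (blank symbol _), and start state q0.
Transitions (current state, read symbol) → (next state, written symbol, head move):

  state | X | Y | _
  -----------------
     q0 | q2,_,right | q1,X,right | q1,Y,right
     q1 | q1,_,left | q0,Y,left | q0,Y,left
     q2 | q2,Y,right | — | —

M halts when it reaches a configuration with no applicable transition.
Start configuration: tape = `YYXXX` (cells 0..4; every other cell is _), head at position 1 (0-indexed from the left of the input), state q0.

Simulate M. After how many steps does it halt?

state=q0 head=1 tape=_Y[Y]XXX   (q0,Y)→(q1,X,right)
state=q1 head=2 tape=_YX[X]XX   (q1,X)→(q1,_,left)
state=q1 head=1 tape=_Y[X]_XX   (q1,X)→(q1,_,left)
state=q1 head=0 tape=_[Y]__XX   (q1,Y)→(q0,Y,left)
state=q0 head=-1 tape=[_]Y__XX   (q0,_)→(q1,Y,right)
state=q1 head=0 tape=Y[Y]__XX   (q1,Y)→(q0,Y,left)
state=q0 head=-1 tape=[Y]Y__XX   (q0,Y)→(q1,X,right)
state=q1 head=0 tape=X[Y]__XX   (q1,Y)→(q0,Y,left)
state=q0 head=-1 tape=[X]Y__XX   (q0,X)→(q2,_,right)
state=q2 head=0 tape=_[Y]__XX
M halts after 9 transitions.

9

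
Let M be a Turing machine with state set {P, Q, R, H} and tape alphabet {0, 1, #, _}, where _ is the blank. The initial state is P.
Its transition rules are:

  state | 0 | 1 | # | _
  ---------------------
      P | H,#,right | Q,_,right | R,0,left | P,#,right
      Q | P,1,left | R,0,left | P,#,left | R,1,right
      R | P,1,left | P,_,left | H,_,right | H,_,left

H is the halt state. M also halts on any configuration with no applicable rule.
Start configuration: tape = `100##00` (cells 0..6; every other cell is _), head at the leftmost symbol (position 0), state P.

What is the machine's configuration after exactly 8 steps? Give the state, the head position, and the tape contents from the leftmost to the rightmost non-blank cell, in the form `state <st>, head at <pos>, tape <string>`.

state P, head at 2, tape ##_##00

P | [1]00##00   read 1 → write _, move right, go to Q
Q | _[0]0##00   read 0 → write 1, move left, go to P
P | [_]10##00   read _ → write #, move right, go to P
P | #[1]0##00   read 1 → write _, move right, go to Q
Q | #_[0]##00   read 0 → write 1, move left, go to P
P | #[_]1##00   read _ → write #, move right, go to P
P | ##[1]##00   read 1 → write _, move right, go to Q
Q | ##_[#]#00   read # → write #, move left, go to P
P | ##[_]##00
After 8 steps: state P, head at 2, tape ##_##00.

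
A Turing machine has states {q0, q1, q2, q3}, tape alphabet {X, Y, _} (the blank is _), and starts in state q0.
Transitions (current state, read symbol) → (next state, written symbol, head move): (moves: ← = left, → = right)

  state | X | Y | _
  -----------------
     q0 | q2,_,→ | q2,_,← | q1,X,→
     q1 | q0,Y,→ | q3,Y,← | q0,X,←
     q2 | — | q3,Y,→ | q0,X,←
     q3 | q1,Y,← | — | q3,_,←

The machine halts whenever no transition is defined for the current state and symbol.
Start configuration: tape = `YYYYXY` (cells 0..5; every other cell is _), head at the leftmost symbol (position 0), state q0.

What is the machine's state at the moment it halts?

q0 | ____[Y]YYYXY   read Y → write _, move ←, go to q2
q2 | ___[_]_YYYXY   read _ → write X, move ←, go to q0
q0 | __[_]X_YYYXY   read _ → write X, move →, go to q1
q1 | __X[X]_YYYXY   read X → write Y, move →, go to q0
q0 | __XY[_]YYYXY   read _ → write X, move →, go to q1
q1 | __XYX[Y]YYXY   read Y → write Y, move ←, go to q3
q3 | __XY[X]YYYXY   read X → write Y, move ←, go to q1
q1 | __X[Y]YYYYXY   read Y → write Y, move ←, go to q3
q3 | __[X]YYYYYXY   read X → write Y, move ←, go to q1
q1 | _[_]YYYYYYXY   read _ → write X, move ←, go to q0
q0 | [_]XYYYYYYXY   read _ → write X, move →, go to q1
q1 | X[X]YYYYYYXY   read X → write Y, move →, go to q0
q0 | XY[Y]YYYYYXY   read Y → write _, move ←, go to q2
q2 | X[Y]_YYYYYXY   read Y → write Y, move →, go to q3
q3 | XY[_]YYYYYXY   read _ → write _, move ←, go to q3
q3 | X[Y]_YYYYYXY
No transition is defined for (q3, Y); M halts in state q3.

q3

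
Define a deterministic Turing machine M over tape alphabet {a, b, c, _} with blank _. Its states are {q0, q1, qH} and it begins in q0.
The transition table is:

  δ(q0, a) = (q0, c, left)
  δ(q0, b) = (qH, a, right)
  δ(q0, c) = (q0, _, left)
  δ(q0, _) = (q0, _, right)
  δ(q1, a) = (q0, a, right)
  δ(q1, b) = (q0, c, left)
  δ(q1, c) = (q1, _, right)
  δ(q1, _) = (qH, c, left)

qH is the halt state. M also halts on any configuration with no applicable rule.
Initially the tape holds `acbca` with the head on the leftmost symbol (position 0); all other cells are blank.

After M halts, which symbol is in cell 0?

_

q0 | _[a]cbca   read a → write c, move left, go to q0
q0 | [_]ccbca   read _ → write _, move right, go to q0
q0 | _[c]cbca   read c → write _, move left, go to q0
q0 | [_]_cbca   read _ → write _, move right, go to q0
q0 | _[_]cbca   read _ → write _, move right, go to q0
q0 | __[c]bca   read c → write _, move left, go to q0
q0 | _[_]_bca   read _ → write _, move right, go to q0
q0 | __[_]bca   read _ → write _, move right, go to q0
q0 | ___[b]ca   read b → write a, move right, go to qH
qH | ___a[c]a
Cell 0 holds _ when M halts.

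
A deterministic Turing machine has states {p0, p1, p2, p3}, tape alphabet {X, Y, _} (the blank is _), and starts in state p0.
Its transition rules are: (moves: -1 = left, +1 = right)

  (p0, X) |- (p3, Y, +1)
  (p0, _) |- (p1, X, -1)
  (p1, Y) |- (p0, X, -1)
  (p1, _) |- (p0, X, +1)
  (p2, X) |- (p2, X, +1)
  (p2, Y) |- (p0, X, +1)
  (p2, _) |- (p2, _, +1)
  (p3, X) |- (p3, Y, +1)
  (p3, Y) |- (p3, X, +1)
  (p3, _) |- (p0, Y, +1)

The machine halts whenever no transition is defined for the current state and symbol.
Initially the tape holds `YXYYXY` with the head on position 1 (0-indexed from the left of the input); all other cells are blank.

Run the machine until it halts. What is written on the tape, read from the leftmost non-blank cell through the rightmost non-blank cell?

YYXXYYYYXX

state=p0 head=1 tape=Y[X]YYXY____   (p0,X)→(p3,Y,+1)
state=p3 head=2 tape=YY[Y]YXY____   (p3,Y)→(p3,X,+1)
state=p3 head=3 tape=YYX[Y]XY____   (p3,Y)→(p3,X,+1)
state=p3 head=4 tape=YYXX[X]Y____   (p3,X)→(p3,Y,+1)
state=p3 head=5 tape=YYXXY[Y]____   (p3,Y)→(p3,X,+1)
state=p3 head=6 tape=YYXXYX[_]___   (p3,_)→(p0,Y,+1)
state=p0 head=7 tape=YYXXYXY[_]__   (p0,_)→(p1,X,-1)
state=p1 head=6 tape=YYXXYX[Y]X__   (p1,Y)→(p0,X,-1)
state=p0 head=5 tape=YYXXY[X]XX__   (p0,X)→(p3,Y,+1)
state=p3 head=6 tape=YYXXYY[X]X__   (p3,X)→(p3,Y,+1)
state=p3 head=7 tape=YYXXYYY[X]__   (p3,X)→(p3,Y,+1)
state=p3 head=8 tape=YYXXYYYY[_]_   (p3,_)→(p0,Y,+1)
state=p0 head=9 tape=YYXXYYYYY[_]   (p0,_)→(p1,X,-1)
state=p1 head=8 tape=YYXXYYYY[Y]X   (p1,Y)→(p0,X,-1)
state=p0 head=7 tape=YYXXYYY[Y]XX
The non-blank tape span at halt is YYXXYYYYXX.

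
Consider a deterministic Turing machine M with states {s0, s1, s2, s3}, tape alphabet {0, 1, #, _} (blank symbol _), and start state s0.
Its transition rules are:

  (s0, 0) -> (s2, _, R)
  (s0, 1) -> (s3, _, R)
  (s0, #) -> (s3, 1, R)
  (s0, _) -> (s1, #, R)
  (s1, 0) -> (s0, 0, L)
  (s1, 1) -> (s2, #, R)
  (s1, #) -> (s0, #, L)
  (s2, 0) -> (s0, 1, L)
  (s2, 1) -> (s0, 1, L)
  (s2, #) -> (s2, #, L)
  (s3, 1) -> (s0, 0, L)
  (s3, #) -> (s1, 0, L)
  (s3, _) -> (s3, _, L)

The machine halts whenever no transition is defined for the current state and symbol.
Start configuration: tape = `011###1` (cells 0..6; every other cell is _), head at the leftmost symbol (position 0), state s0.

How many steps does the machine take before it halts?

state=s0 head=0 tape=[0]11###1   (s0,0)→(s2,_,R)
state=s2 head=1 tape=_[1]1###1   (s2,1)→(s0,1,L)
state=s0 head=0 tape=[_]11###1   (s0,_)→(s1,#,R)
state=s1 head=1 tape=#[1]1###1   (s1,1)→(s2,#,R)
state=s2 head=2 tape=##[1]###1   (s2,1)→(s0,1,L)
state=s0 head=1 tape=#[#]1###1   (s0,#)→(s3,1,R)
state=s3 head=2 tape=#1[1]###1   (s3,1)→(s0,0,L)
state=s0 head=1 tape=#[1]0###1   (s0,1)→(s3,_,R)
state=s3 head=2 tape=#_[0]###1
M halts after 8 transitions.

8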